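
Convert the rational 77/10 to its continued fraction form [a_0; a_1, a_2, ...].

Run the Euclidean algorithm on 77 and 10; the successive quotients are the partial quotients a_0, a_1, ... (each step inverts the fractional part left over by the previous one):
  77 = 7*10 + 7, so a_0 = 7.
  10 = 1*7 + 3, so a_1 = 1.
  7 = 2*3 + 1, so a_2 = 2.
  3 = 3*1 + 0, so a_3 = 3.
The remainder reaches 0 after 4 divisions, so the expansion has 4 partial quotients, read off in order.

[7; 1, 2, 3]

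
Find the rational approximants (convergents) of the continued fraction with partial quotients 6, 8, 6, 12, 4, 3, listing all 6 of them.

Using the convergent recurrence p_i = a_i*p_{i-1} + p_{i-2}, q_i = a_i*q_{i-1} + q_{i-2} with p_{-2}=0, p_{-1}=1, q_{-2}=1, q_{-1}=0:
  i=0: a_0=6, p_0 = 6*1 + 0 = 6, q_0 = 6*0 + 1 = 1.
  i=1: a_1=8, p_1 = 8*6 + 1 = 49, q_1 = 8*1 + 0 = 8.
  i=2: a_2=6, p_2 = 6*49 + 6 = 300, q_2 = 6*8 + 1 = 49.
  i=3: a_3=12, p_3 = 12*300 + 49 = 3649, q_3 = 12*49 + 8 = 596.
  i=4: a_4=4, p_4 = 4*3649 + 300 = 14896, q_4 = 4*596 + 49 = 2433.
  i=5: a_5=3, p_5 = 3*14896 + 3649 = 48337, q_5 = 3*2433 + 596 = 7895.

6/1, 49/8, 300/49, 3649/596, 14896/2433, 48337/7895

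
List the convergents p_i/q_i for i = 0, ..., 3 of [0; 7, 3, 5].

0/1, 1/7, 3/22, 16/117

Using the convergent recurrence p_i = a_i*p_{i-1} + p_{i-2}, q_i = a_i*q_{i-1} + q_{i-2} with p_{-2}=0, p_{-1}=1, q_{-2}=1, q_{-1}=0:
  i=0: a_0=0, p_0 = 0*1 + 0 = 0, q_0 = 0*0 + 1 = 1.
  i=1: a_1=7, p_1 = 7*0 + 1 = 1, q_1 = 7*1 + 0 = 7.
  i=2: a_2=3, p_2 = 3*1 + 0 = 3, q_2 = 3*7 + 1 = 22.
  i=3: a_3=5, p_3 = 5*3 + 1 = 16, q_3 = 5*22 + 7 = 117.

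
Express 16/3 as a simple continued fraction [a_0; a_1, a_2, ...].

[5; 3]

Run the Euclidean algorithm on 16 and 3; the successive quotients are the partial quotients a_0, a_1, ... (each step inverts the fractional part left over by the previous one):
  16 = 5*3 + 1, so a_0 = 5.
  3 = 3*1 + 0, so a_1 = 3.
The remainder reaches 0 after 2 divisions, so the expansion has 2 partial quotients, read off in order.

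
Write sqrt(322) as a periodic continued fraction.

Write x_i = (sqrt(322) + m_i)/d_i with (m_0, d_0) = (0, 1). a_0 = floor(sqrt(322)) = 17, since 17^2 = 289 <= 322 < 324 = 18^2.
Iterate m_{i+1} = d_i*a_i - m_i, d_{i+1} = (322 - m_{i+1}^2)/d_i, a_{i+1} = floor((a_0 + m_{i+1})/d_{i+1}):
  m_1 = 1*17 - 0 = 17, d_1 = (322 - 17^2)/1 = 33/1 = 33, a_1 = floor((17 + 17)/33) = 1.
  m_2 = 33*1 - 17 = 16, d_2 = (322 - 16^2)/33 = 66/33 = 2, a_2 = floor((17 + 16)/2) = 16.
  m_3 = 2*16 - 16 = 16, d_3 = (322 - 16^2)/2 = 66/2 = 33, a_3 = floor((17 + 16)/33) = 1.
  m_4 = 33*1 - 16 = 17, d_4 = (322 - 17^2)/33 = 33/33 = 1, a_4 = floor((17 + 17)/1) = 34.
  m_5 = 1*34 - 17 = 17, d_5 = (322 - 17^2)/1 = 33/1 = 33: (m_5, d_5) = (m_1, d_1) = (17, 33), so from here the quotients repeat a_1, ..., a_4; the period length is 4.
Hence the expansion of sqrt(322) is a_0 = 17 followed by the repeating block 1, 16, 1, 34 (period 4).

[17; (1, 16, 1, 34)]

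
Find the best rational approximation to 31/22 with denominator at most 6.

Expand x = 31/22 as a continued fraction with the Euclidean algorithm:
  31 = 1*22 + 9, so a_0 = 1.
  22 = 2*9 + 4, so a_1 = 2.
  9 = 2*4 + 1, so a_2 = 2.
  4 = 4*1 + 0, so a_3 = 4.
so x = [1; 2, 2, 4].
Convergents (p_i = a_i*p_{i-1} + p_{i-2}, q_i = a_i*q_{i-1} + q_{i-2} with p_{-2}=0, p_{-1}=1, q_{-2}=1, q_{-1}=0), until the denominator exceeds 6:
  i=0: a_0=1, p_0 = 1*1 + 0 = 1, q_0 = 1*0 + 1 = 1.
  i=1: a_1=2, p_1 = 2*1 + 1 = 3, q_1 = 2*1 + 0 = 2.
  i=2: a_2=2, p_2 = 2*3 + 1 = 7, q_2 = 2*2 + 1 = 5.
  i=3: a_3=4, p_3 = 4*7 + 3 = 31, q_3 = 4*5 + 2 = 22.
q_3 = 22 > 6, so the last convergent with denominator <= 6 is p_2/q_2 = 7/5.
The closest fraction with denominator <= 6 is either p_2/q_2 or the intermediate fraction (k*p_2 + p_1)/(k*q_2 + q_1) with the largest k >= 1 whose denominator stays <= 6; these approach x as k grows, and every other convergent or intermediate fraction in range is farther away.
Largest k: floor((6 - q_1)/q_2) = floor((6 - 2)/5) = 0.
Since k = 0, no intermediate fraction beyond p_2/q_2 has denominator <= 6, so the convergent 7/5 is the closest (its error is |31*5 - 7*22|/(22*5) = 1/110).

7/5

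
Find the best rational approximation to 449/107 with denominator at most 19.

21/5

Expand x = 449/107 as a continued fraction with the Euclidean algorithm:
  449 = 4*107 + 21, so a_0 = 4.
  107 = 5*21 + 2, so a_1 = 5.
  21 = 10*2 + 1, so a_2 = 10.
  2 = 2*1 + 0, so a_3 = 2.
so x = [4; 5, 10, 2].
Convergents (p_i = a_i*p_{i-1} + p_{i-2}, q_i = a_i*q_{i-1} + q_{i-2} with p_{-2}=0, p_{-1}=1, q_{-2}=1, q_{-1}=0), until the denominator exceeds 19:
  i=0: a_0=4, p_0 = 4*1 + 0 = 4, q_0 = 4*0 + 1 = 1.
  i=1: a_1=5, p_1 = 5*4 + 1 = 21, q_1 = 5*1 + 0 = 5.
  i=2: a_2=10, p_2 = 10*21 + 4 = 214, q_2 = 10*5 + 1 = 51.
q_2 = 51 > 19, so the last convergent with denominator <= 19 is p_1/q_1 = 21/5.
The closest fraction with denominator <= 19 is either p_1/q_1 or the intermediate fraction (k*p_1 + p_0)/(k*q_1 + q_0) with the largest k >= 1 whose denominator stays <= 19; these approach x as k grows, and every other convergent or intermediate fraction in range is farther away.
Largest k: floor((19 - q_0)/q_1) = floor((19 - 1)/5) = 3.
That gives (3*21 + 4)/(3*5 + 1) = 67/16.
Compare the errors: |x - 21/5| = |449*5 - 21*107|/(107*5) = 2/535, and |x - 67/16| = |449*16 - 67*107|/(107*16) = 15/1712.
Cross-multiplying, 2*1712 = 3424 < 8025 = 15*535, so 2/535 is smaller: the convergent 21/5 is closer to x than 67/16.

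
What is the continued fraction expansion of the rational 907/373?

Run the Euclidean algorithm on 907 and 373; the successive quotients are the partial quotients a_0, a_1, ... (each step inverts the fractional part left over by the previous one):
  907 = 2*373 + 161, so a_0 = 2.
  373 = 2*161 + 51, so a_1 = 2.
  161 = 3*51 + 8, so a_2 = 3.
  51 = 6*8 + 3, so a_3 = 6.
  8 = 2*3 + 2, so a_4 = 2.
  3 = 1*2 + 1, so a_5 = 1.
  2 = 2*1 + 0, so a_6 = 2.
The remainder reaches 0 after 7 divisions, so the expansion has 7 partial quotients, read off in order.

[2; 2, 3, 6, 2, 1, 2]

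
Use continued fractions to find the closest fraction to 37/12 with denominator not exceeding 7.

22/7

Expand x = 37/12 as a continued fraction with the Euclidean algorithm:
  37 = 3*12 + 1, so a_0 = 3.
  12 = 12*1 + 0, so a_1 = 12.
so x = [3; 12].
Convergents (p_i = a_i*p_{i-1} + p_{i-2}, q_i = a_i*q_{i-1} + q_{i-2} with p_{-2}=0, p_{-1}=1, q_{-2}=1, q_{-1}=0), until the denominator exceeds 7:
  i=0: a_0=3, p_0 = 3*1 + 0 = 3, q_0 = 3*0 + 1 = 1.
  i=1: a_1=12, p_1 = 12*3 + 1 = 37, q_1 = 12*1 + 0 = 12.
q_1 = 12 > 7, so the last convergent with denominator <= 7 is p_0/q_0 = 3/1.
The closest fraction with denominator <= 7 is either p_0/q_0 or the intermediate fraction (k*p_0 + p_{-1})/(k*q_0 + q_{-1}) with the largest k >= 1 whose denominator stays <= 7; these approach x as k grows, and every other convergent or intermediate fraction in range is farther away.
Largest k: floor((7 - q_{-1})/q_0) = floor((7 - 0)/1) = 7 (using the seeds p_{-1} = 1, q_{-1} = 0).
That gives (7*3 + 1)/(7*1 + 0) = 22/7.
Compare the errors: |x - 3/1| = |37*1 - 3*12|/(12*1) = 1/12, and |x - 22/7| = |37*7 - 22*12|/(12*7) = 5/84.
Cross-multiplying, 5*12 = 60 < 84 = 1*84, so 5/84 is smaller: the intermediate fraction 22/7 is closer to x than 3/1.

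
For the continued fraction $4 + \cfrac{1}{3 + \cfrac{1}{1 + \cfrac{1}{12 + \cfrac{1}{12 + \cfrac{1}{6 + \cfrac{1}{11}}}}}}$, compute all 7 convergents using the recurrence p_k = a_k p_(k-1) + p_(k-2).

Using the convergent recurrence p_i = a_i*p_{i-1} + p_{i-2}, q_i = a_i*q_{i-1} + q_{i-2} with p_{-2}=0, p_{-1}=1, q_{-2}=1, q_{-1}=0:
  i=0: a_0=4, p_0 = 4*1 + 0 = 4, q_0 = 4*0 + 1 = 1.
  i=1: a_1=3, p_1 = 3*4 + 1 = 13, q_1 = 3*1 + 0 = 3.
  i=2: a_2=1, p_2 = 1*13 + 4 = 17, q_2 = 1*3 + 1 = 4.
  i=3: a_3=12, p_3 = 12*17 + 13 = 217, q_3 = 12*4 + 3 = 51.
  i=4: a_4=12, p_4 = 12*217 + 17 = 2621, q_4 = 12*51 + 4 = 616.
  i=5: a_5=6, p_5 = 6*2621 + 217 = 15943, q_5 = 6*616 + 51 = 3747.
  i=6: a_6=11, p_6 = 11*15943 + 2621 = 177994, q_6 = 11*3747 + 616 = 41833.

4/1, 13/3, 17/4, 217/51, 2621/616, 15943/3747, 177994/41833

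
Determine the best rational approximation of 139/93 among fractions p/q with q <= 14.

3/2

Expand x = 139/93 as a continued fraction with the Euclidean algorithm:
  139 = 1*93 + 46, so a_0 = 1.
  93 = 2*46 + 1, so a_1 = 2.
  46 = 46*1 + 0, so a_2 = 46.
so x = [1; 2, 46].
Convergents (p_i = a_i*p_{i-1} + p_{i-2}, q_i = a_i*q_{i-1} + q_{i-2} with p_{-2}=0, p_{-1}=1, q_{-2}=1, q_{-1}=0), until the denominator exceeds 14:
  i=0: a_0=1, p_0 = 1*1 + 0 = 1, q_0 = 1*0 + 1 = 1.
  i=1: a_1=2, p_1 = 2*1 + 1 = 3, q_1 = 2*1 + 0 = 2.
  i=2: a_2=46, p_2 = 46*3 + 1 = 139, q_2 = 46*2 + 1 = 93.
q_2 = 93 > 14, so the last convergent with denominator <= 14 is p_1/q_1 = 3/2.
The closest fraction with denominator <= 14 is either p_1/q_1 or the intermediate fraction (k*p_1 + p_0)/(k*q_1 + q_0) with the largest k >= 1 whose denominator stays <= 14; these approach x as k grows, and every other convergent or intermediate fraction in range is farther away.
Largest k: floor((14 - q_0)/q_1) = floor((14 - 1)/2) = 6.
That gives (6*3 + 1)/(6*2 + 1) = 19/13.
Compare the errors: |x - 3/2| = |139*2 - 3*93|/(93*2) = 1/186, and |x - 19/13| = |139*13 - 19*93|/(93*13) = 40/1209.
Cross-multiplying, 1*1209 = 1209 < 7440 = 40*186, so 1/186 is smaller: the convergent 3/2 is closer to x than 19/13.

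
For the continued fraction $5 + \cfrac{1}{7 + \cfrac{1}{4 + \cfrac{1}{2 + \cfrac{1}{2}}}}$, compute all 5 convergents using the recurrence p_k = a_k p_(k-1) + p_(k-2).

5/1, 36/7, 149/29, 334/65, 817/159

Using the convergent recurrence p_i = a_i*p_{i-1} + p_{i-2}, q_i = a_i*q_{i-1} + q_{i-2} with p_{-2}=0, p_{-1}=1, q_{-2}=1, q_{-1}=0:
  i=0: a_0=5, p_0 = 5*1 + 0 = 5, q_0 = 5*0 + 1 = 1.
  i=1: a_1=7, p_1 = 7*5 + 1 = 36, q_1 = 7*1 + 0 = 7.
  i=2: a_2=4, p_2 = 4*36 + 5 = 149, q_2 = 4*7 + 1 = 29.
  i=3: a_3=2, p_3 = 2*149 + 36 = 334, q_3 = 2*29 + 7 = 65.
  i=4: a_4=2, p_4 = 2*334 + 149 = 817, q_4 = 2*65 + 29 = 159.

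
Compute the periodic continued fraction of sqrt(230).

[15; (6, 30)]

Write x_i = (sqrt(230) + m_i)/d_i with (m_0, d_0) = (0, 1). a_0 = floor(sqrt(230)) = 15, since 15^2 = 225 <= 230 < 256 = 16^2.
Iterate m_{i+1} = d_i*a_i - m_i, d_{i+1} = (230 - m_{i+1}^2)/d_i, a_{i+1} = floor((a_0 + m_{i+1})/d_{i+1}):
  m_1 = 1*15 - 0 = 15, d_1 = (230 - 15^2)/1 = 5/1 = 5, a_1 = floor((15 + 15)/5) = 6.
  m_2 = 5*6 - 15 = 15, d_2 = (230 - 15^2)/5 = 5/5 = 1, a_2 = floor((15 + 15)/1) = 30.
  m_3 = 1*30 - 15 = 15, d_3 = (230 - 15^2)/1 = 5/1 = 5: (m_3, d_3) = (m_1, d_1) = (15, 5), so from here the quotients repeat a_1, a_2; the period length is 2.
Hence the expansion of sqrt(230) is a_0 = 15 followed by the repeating block 6, 30 (period 2).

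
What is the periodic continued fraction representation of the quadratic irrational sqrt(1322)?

[36; (2, 1, 3, 1, 1, 1, 1, 3, 1, 2, 72)]

Write x_i = (sqrt(1322) + m_i)/d_i with (m_0, d_0) = (0, 1). a_0 = floor(sqrt(1322)) = 36, since 36^2 = 1296 <= 1322 < 1369 = 37^2.
Iterate m_{i+1} = d_i*a_i - m_i, d_{i+1} = (1322 - m_{i+1}^2)/d_i, a_{i+1} = floor((a_0 + m_{i+1})/d_{i+1}):
  m_1 = 1*36 - 0 = 36, d_1 = (1322 - 36^2)/1 = 26/1 = 26, a_1 = floor((36 + 36)/26) = 2.
  m_2 = 26*2 - 36 = 16, d_2 = (1322 - 16^2)/26 = 1066/26 = 41, a_2 = floor((36 + 16)/41) = 1.
  m_3 = 41*1 - 16 = 25, d_3 = (1322 - 25^2)/41 = 697/41 = 17, a_3 = floor((36 + 25)/17) = 3.
  m_4 = 17*3 - 25 = 26, d_4 = (1322 - 26^2)/17 = 646/17 = 38, a_4 = floor((36 + 26)/38) = 1.
  m_5 = 38*1 - 26 = 12, d_5 = (1322 - 12^2)/38 = 1178/38 = 31, a_5 = floor((36 + 12)/31) = 1.
  m_6 = 31*1 - 12 = 19, d_6 = (1322 - 19^2)/31 = 961/31 = 31, a_6 = floor((36 + 19)/31) = 1.
  m_7 = 31*1 - 19 = 12, d_7 = (1322 - 12^2)/31 = 1178/31 = 38, a_7 = floor((36 + 12)/38) = 1.
  m_8 = 38*1 - 12 = 26, d_8 = (1322 - 26^2)/38 = 646/38 = 17, a_8 = floor((36 + 26)/17) = 3.
  m_9 = 17*3 - 26 = 25, d_9 = (1322 - 25^2)/17 = 697/17 = 41, a_9 = floor((36 + 25)/41) = 1.
  m_10 = 41*1 - 25 = 16, d_10 = (1322 - 16^2)/41 = 1066/41 = 26, a_10 = floor((36 + 16)/26) = 2.
  m_11 = 26*2 - 16 = 36, d_11 = (1322 - 36^2)/26 = 26/26 = 1, a_11 = floor((36 + 36)/1) = 72.
  m_12 = 1*72 - 36 = 36, d_12 = (1322 - 36^2)/1 = 26/1 = 26: (m_12, d_12) = (m_1, d_1) = (36, 26), so from here the quotients repeat a_1, ..., a_11; the period length is 11.
Hence the expansion of sqrt(1322) is a_0 = 36 followed by the repeating block 2, 1, 3, 1, 1, 1, 1, 3, 1, 2, 72 (period 11).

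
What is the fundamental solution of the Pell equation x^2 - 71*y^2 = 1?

First expand sqrt(71) as a continued fraction. With x_i = (sqrt(71) + m_i)/d_i and (m_0, d_0) = (0, 1): a_0 = floor(sqrt(71)) = 8, since 8^2 = 64 <= 71 < 81 = 9^2.
Iterate m_{i+1} = d_i*a_i - m_i, d_{i+1} = (71 - m_{i+1}^2)/d_i, a_{i+1} = floor((a_0 + m_{i+1})/d_{i+1}):
  m_1 = 1*8 - 0 = 8, d_1 = (71 - 8^2)/1 = 7/1 = 7, a_1 = floor((8 + 8)/7) = 2.
  m_2 = 7*2 - 8 = 6, d_2 = (71 - 6^2)/7 = 35/7 = 5, a_2 = floor((8 + 6)/5) = 2.
  m_3 = 5*2 - 6 = 4, d_3 = (71 - 4^2)/5 = 55/5 = 11, a_3 = floor((8 + 4)/11) = 1.
  m_4 = 11*1 - 4 = 7, d_4 = (71 - 7^2)/11 = 22/11 = 2, a_4 = floor((8 + 7)/2) = 7.
  m_5 = 2*7 - 7 = 7, d_5 = (71 - 7^2)/2 = 22/2 = 11, a_5 = floor((8 + 7)/11) = 1.
  m_6 = 11*1 - 7 = 4, d_6 = (71 - 4^2)/11 = 55/11 = 5, a_6 = floor((8 + 4)/5) = 2.
  m_7 = 5*2 - 4 = 6, d_7 = (71 - 6^2)/5 = 35/5 = 7, a_7 = floor((8 + 6)/7) = 2.
  m_8 = 7*2 - 6 = 8, d_8 = (71 - 8^2)/7 = 7/7 = 1, a_8 = floor((8 + 8)/1) = 16.
  m_9 = 1*16 - 8 = 8, d_9 = (71 - 8^2)/1 = 7/1 = 7: (m_9, d_9) = (m_1, d_1) = (8, 7), so from here the quotients repeat a_1, ..., a_8; the period length is 8.
So sqrt(71) = [8; (2, 2, 1, 7, 1, 2, 2, 16)] with period length k = 8.
k is even, so the fundamental solution of x^2 - 71y^2 = 1 is (p_{k-1}, q_{k-1}) = (p_7, q_7); compute convergents through index 7.
Convergents (p_i = a_i*p_{i-1} + p_{i-2}, q_i = a_i*q_{i-1} + q_{i-2} with p_{-2}=0, p_{-1}=1, q_{-2}=1, q_{-1}=0):
  i=0: a_0=8, p_0 = 8*1 + 0 = 8, q_0 = 8*0 + 1 = 1.
  i=1: a_1=2, p_1 = 2*8 + 1 = 17, q_1 = 2*1 + 0 = 2.
  i=2: a_2=2, p_2 = 2*17 + 8 = 42, q_2 = 2*2 + 1 = 5.
  i=3: a_3=1, p_3 = 1*42 + 17 = 59, q_3 = 1*5 + 2 = 7.
  i=4: a_4=7, p_4 = 7*59 + 42 = 455, q_4 = 7*7 + 5 = 54.
  i=5: a_5=1, p_5 = 1*455 + 59 = 514, q_5 = 1*54 + 7 = 61.
  i=6: a_6=2, p_6 = 2*514 + 455 = 1483, q_6 = 2*61 + 54 = 176.
  i=7: a_7=2, p_7 = 2*1483 + 514 = 3480, q_7 = 2*176 + 61 = 413.
Check: 3480^2 - 71*413^2 = 12110400 - 12110399 = 1, so (x, y) = (3480, 413) solves the equation, and by the theorem it is the least positive solution.

(x, y) = (3480, 413)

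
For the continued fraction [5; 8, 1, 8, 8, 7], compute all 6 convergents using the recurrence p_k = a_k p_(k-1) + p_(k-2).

Using the convergent recurrence p_i = a_i*p_{i-1} + p_{i-2}, q_i = a_i*q_{i-1} + q_{i-2} with p_{-2}=0, p_{-1}=1, q_{-2}=1, q_{-1}=0:
  i=0: a_0=5, p_0 = 5*1 + 0 = 5, q_0 = 5*0 + 1 = 1.
  i=1: a_1=8, p_1 = 8*5 + 1 = 41, q_1 = 8*1 + 0 = 8.
  i=2: a_2=1, p_2 = 1*41 + 5 = 46, q_2 = 1*8 + 1 = 9.
  i=3: a_3=8, p_3 = 8*46 + 41 = 409, q_3 = 8*9 + 8 = 80.
  i=4: a_4=8, p_4 = 8*409 + 46 = 3318, q_4 = 8*80 + 9 = 649.
  i=5: a_5=7, p_5 = 7*3318 + 409 = 23635, q_5 = 7*649 + 80 = 4623.

5/1, 41/8, 46/9, 409/80, 3318/649, 23635/4623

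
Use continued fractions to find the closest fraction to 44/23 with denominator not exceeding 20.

23/12

Expand x = 44/23 as a continued fraction with the Euclidean algorithm:
  44 = 1*23 + 21, so a_0 = 1.
  23 = 1*21 + 2, so a_1 = 1.
  21 = 10*2 + 1, so a_2 = 10.
  2 = 2*1 + 0, so a_3 = 2.
so x = [1; 1, 10, 2].
Convergents (p_i = a_i*p_{i-1} + p_{i-2}, q_i = a_i*q_{i-1} + q_{i-2} with p_{-2}=0, p_{-1}=1, q_{-2}=1, q_{-1}=0), until the denominator exceeds 20:
  i=0: a_0=1, p_0 = 1*1 + 0 = 1, q_0 = 1*0 + 1 = 1.
  i=1: a_1=1, p_1 = 1*1 + 1 = 2, q_1 = 1*1 + 0 = 1.
  i=2: a_2=10, p_2 = 10*2 + 1 = 21, q_2 = 10*1 + 1 = 11.
  i=3: a_3=2, p_3 = 2*21 + 2 = 44, q_3 = 2*11 + 1 = 23.
q_3 = 23 > 20, so the last convergent with denominator <= 20 is p_2/q_2 = 21/11.
The closest fraction with denominator <= 20 is either p_2/q_2 or the intermediate fraction (k*p_2 + p_1)/(k*q_2 + q_1) with the largest k >= 1 whose denominator stays <= 20; these approach x as k grows, and every other convergent or intermediate fraction in range is farther away.
Largest k: floor((20 - q_1)/q_2) = floor((20 - 1)/11) = 1.
That gives (1*21 + 2)/(1*11 + 1) = 23/12.
Compare the errors: |x - 21/11| = |44*11 - 21*23|/(23*11) = 1/253, and |x - 23/12| = |44*12 - 23*23|/(23*12) = 1/276.
Cross-multiplying, 1*253 = 253 < 276 = 1*276, so 1/276 is smaller: the intermediate fraction 23/12 is closer to x than 21/11.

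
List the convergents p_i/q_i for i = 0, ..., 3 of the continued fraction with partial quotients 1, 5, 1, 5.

Using the convergent recurrence p_i = a_i*p_{i-1} + p_{i-2}, q_i = a_i*q_{i-1} + q_{i-2} with p_{-2}=0, p_{-1}=1, q_{-2}=1, q_{-1}=0:
  i=0: a_0=1, p_0 = 1*1 + 0 = 1, q_0 = 1*0 + 1 = 1.
  i=1: a_1=5, p_1 = 5*1 + 1 = 6, q_1 = 5*1 + 0 = 5.
  i=2: a_2=1, p_2 = 1*6 + 1 = 7, q_2 = 1*5 + 1 = 6.
  i=3: a_3=5, p_3 = 5*7 + 6 = 41, q_3 = 5*6 + 5 = 35.

1/1, 6/5, 7/6, 41/35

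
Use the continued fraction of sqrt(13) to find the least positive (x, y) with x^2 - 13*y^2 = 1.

First expand sqrt(13) as a continued fraction. With x_i = (sqrt(13) + m_i)/d_i and (m_0, d_0) = (0, 1): a_0 = floor(sqrt(13)) = 3, since 3^2 = 9 <= 13 < 16 = 4^2.
Iterate m_{i+1} = d_i*a_i - m_i, d_{i+1} = (13 - m_{i+1}^2)/d_i, a_{i+1} = floor((a_0 + m_{i+1})/d_{i+1}):
  m_1 = 1*3 - 0 = 3, d_1 = (13 - 3^2)/1 = 4/1 = 4, a_1 = floor((3 + 3)/4) = 1.
  m_2 = 4*1 - 3 = 1, d_2 = (13 - 1^2)/4 = 12/4 = 3, a_2 = floor((3 + 1)/3) = 1.
  m_3 = 3*1 - 1 = 2, d_3 = (13 - 2^2)/3 = 9/3 = 3, a_3 = floor((3 + 2)/3) = 1.
  m_4 = 3*1 - 2 = 1, d_4 = (13 - 1^2)/3 = 12/3 = 4, a_4 = floor((3 + 1)/4) = 1.
  m_5 = 4*1 - 1 = 3, d_5 = (13 - 3^2)/4 = 4/4 = 1, a_5 = floor((3 + 3)/1) = 6.
  m_6 = 1*6 - 3 = 3, d_6 = (13 - 3^2)/1 = 4/1 = 4: (m_6, d_6) = (m_1, d_1) = (3, 4), so from here the quotients repeat a_1, ..., a_5; the period length is 5.
So sqrt(13) = [3; (1, 1, 1, 1, 6)] with period length k = 5.
k is odd, so (p_{k-1}, q_{k-1}) only solves x^2 - 13y^2 = -1 and the fundamental solution of x^2 - 13y^2 = 1 is (p_{2k-1}, q_{2k-1}) = (p_9, q_9); compute convergents through index 9, running through the period twice.
Convergents (p_i = a_i*p_{i-1} + p_{i-2}, q_i = a_i*q_{i-1} + q_{i-2} with p_{-2}=0, p_{-1}=1, q_{-2}=1, q_{-1}=0):
  i=0: a_0=3, p_0 = 3*1 + 0 = 3, q_0 = 3*0 + 1 = 1.
  i=1: a_1=1, p_1 = 1*3 + 1 = 4, q_1 = 1*1 + 0 = 1.
  i=2: a_2=1, p_2 = 1*4 + 3 = 7, q_2 = 1*1 + 1 = 2.
  i=3: a_3=1, p_3 = 1*7 + 4 = 11, q_3 = 1*2 + 1 = 3.
  i=4: a_4=1, p_4 = 1*11 + 7 = 18, q_4 = 1*3 + 2 = 5.
  i=5: a_5=6, p_5 = 6*18 + 11 = 119, q_5 = 6*5 + 3 = 33.
  i=6: a_6=1, p_6 = 1*119 + 18 = 137, q_6 = 1*33 + 5 = 38.
  i=7: a_7=1, p_7 = 1*137 + 119 = 256, q_7 = 1*38 + 33 = 71.
  i=8: a_8=1, p_8 = 1*256 + 137 = 393, q_8 = 1*71 + 38 = 109.
  i=9: a_9=1, p_9 = 1*393 + 256 = 649, q_9 = 1*109 + 71 = 180.
Indeed p_4^2 - 13*q_4^2 = 324 - 325 = -1, not +1.
Check: 649^2 - 13*180^2 = 421201 - 421200 = 1, so (x, y) = (649, 180) solves the equation, and by the theorem it is the least positive solution.

(x, y) = (649, 180)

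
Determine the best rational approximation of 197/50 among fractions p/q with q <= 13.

Expand x = 197/50 as a continued fraction with the Euclidean algorithm:
  197 = 3*50 + 47, so a_0 = 3.
  50 = 1*47 + 3, so a_1 = 1.
  47 = 15*3 + 2, so a_2 = 15.
  3 = 1*2 + 1, so a_3 = 1.
  2 = 2*1 + 0, so a_4 = 2.
so x = [3; 1, 15, 1, 2].
Convergents (p_i = a_i*p_{i-1} + p_{i-2}, q_i = a_i*q_{i-1} + q_{i-2} with p_{-2}=0, p_{-1}=1, q_{-2}=1, q_{-1}=0), until the denominator exceeds 13:
  i=0: a_0=3, p_0 = 3*1 + 0 = 3, q_0 = 3*0 + 1 = 1.
  i=1: a_1=1, p_1 = 1*3 + 1 = 4, q_1 = 1*1 + 0 = 1.
  i=2: a_2=15, p_2 = 15*4 + 3 = 63, q_2 = 15*1 + 1 = 16.
q_2 = 16 > 13, so the last convergent with denominator <= 13 is p_1/q_1 = 4/1.
The closest fraction with denominator <= 13 is either p_1/q_1 or the intermediate fraction (k*p_1 + p_0)/(k*q_1 + q_0) with the largest k >= 1 whose denominator stays <= 13; these approach x as k grows, and every other convergent or intermediate fraction in range is farther away.
Largest k: floor((13 - q_0)/q_1) = floor((13 - 1)/1) = 12.
That gives (12*4 + 3)/(12*1 + 1) = 51/13.
Compare the errors: |x - 4/1| = |197*1 - 4*50|/(50*1) = 3/50, and |x - 51/13| = |197*13 - 51*50|/(50*13) = 11/650.
Cross-multiplying, 11*50 = 550 < 1950 = 3*650, so 11/650 is smaller: the intermediate fraction 51/13 is closer to x than 4/1.

51/13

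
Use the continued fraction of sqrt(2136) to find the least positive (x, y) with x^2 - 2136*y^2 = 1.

(x, y) = (3678725, 79597)

First expand sqrt(2136) as a continued fraction. With x_i = (sqrt(2136) + m_i)/d_i and (m_0, d_0) = (0, 1): a_0 = floor(sqrt(2136)) = 46, since 46^2 = 2116 <= 2136 < 2209 = 47^2.
Iterate m_{i+1} = d_i*a_i - m_i, d_{i+1} = (2136 - m_{i+1}^2)/d_i, a_{i+1} = floor((a_0 + m_{i+1})/d_{i+1}):
  m_1 = 1*46 - 0 = 46, d_1 = (2136 - 46^2)/1 = 20/1 = 20, a_1 = floor((46 + 46)/20) = 4.
  m_2 = 20*4 - 46 = 34, d_2 = (2136 - 34^2)/20 = 980/20 = 49, a_2 = floor((46 + 34)/49) = 1.
  m_3 = 49*1 - 34 = 15, d_3 = (2136 - 15^2)/49 = 1911/49 = 39, a_3 = floor((46 + 15)/39) = 1.
  m_4 = 39*1 - 15 = 24, d_4 = (2136 - 24^2)/39 = 1560/39 = 40, a_4 = floor((46 + 24)/40) = 1.
  m_5 = 40*1 - 24 = 16, d_5 = (2136 - 16^2)/40 = 1880/40 = 47, a_5 = floor((46 + 16)/47) = 1.
  m_6 = 47*1 - 16 = 31, d_6 = (2136 - 31^2)/47 = 1175/47 = 25, a_6 = floor((46 + 31)/25) = 3.
  m_7 = 25*3 - 31 = 44, d_7 = (2136 - 44^2)/25 = 200/25 = 8, a_7 = floor((46 + 44)/8) = 11.
  m_8 = 8*11 - 44 = 44, d_8 = (2136 - 44^2)/8 = 200/8 = 25, a_8 = floor((46 + 44)/25) = 3.
  m_9 = 25*3 - 44 = 31, d_9 = (2136 - 31^2)/25 = 1175/25 = 47, a_9 = floor((46 + 31)/47) = 1.
  m_10 = 47*1 - 31 = 16, d_10 = (2136 - 16^2)/47 = 1880/47 = 40, a_10 = floor((46 + 16)/40) = 1.
  m_11 = 40*1 - 16 = 24, d_11 = (2136 - 24^2)/40 = 1560/40 = 39, a_11 = floor((46 + 24)/39) = 1.
  m_12 = 39*1 - 24 = 15, d_12 = (2136 - 15^2)/39 = 1911/39 = 49, a_12 = floor((46 + 15)/49) = 1.
  m_13 = 49*1 - 15 = 34, d_13 = (2136 - 34^2)/49 = 980/49 = 20, a_13 = floor((46 + 34)/20) = 4.
  m_14 = 20*4 - 34 = 46, d_14 = (2136 - 46^2)/20 = 20/20 = 1, a_14 = floor((46 + 46)/1) = 92.
  m_15 = 1*92 - 46 = 46, d_15 = (2136 - 46^2)/1 = 20/1 = 20: (m_15, d_15) = (m_1, d_1) = (46, 20), so from here the quotients repeat a_1, ..., a_14; the period length is 14.
So sqrt(2136) = [46; (4, 1, 1, 1, 1, 3, 11, 3, 1, 1, 1, 1, 4, 92)] with period length k = 14.
k is even, so the fundamental solution of x^2 - 2136y^2 = 1 is (p_{k-1}, q_{k-1}) = (p_13, q_13); compute convergents through index 13.
Convergents (p_i = a_i*p_{i-1} + p_{i-2}, q_i = a_i*q_{i-1} + q_{i-2} with p_{-2}=0, p_{-1}=1, q_{-2}=1, q_{-1}=0):
  i=0: a_0=46, p_0 = 46*1 + 0 = 46, q_0 = 46*0 + 1 = 1.
  i=1: a_1=4, p_1 = 4*46 + 1 = 185, q_1 = 4*1 + 0 = 4.
  i=2: a_2=1, p_2 = 1*185 + 46 = 231, q_2 = 1*4 + 1 = 5.
  i=3: a_3=1, p_3 = 1*231 + 185 = 416, q_3 = 1*5 + 4 = 9.
  i=4: a_4=1, p_4 = 1*416 + 231 = 647, q_4 = 1*9 + 5 = 14.
  i=5: a_5=1, p_5 = 1*647 + 416 = 1063, q_5 = 1*14 + 9 = 23.
  i=6: a_6=3, p_6 = 3*1063 + 647 = 3836, q_6 = 3*23 + 14 = 83.
  i=7: a_7=11, p_7 = 11*3836 + 1063 = 43259, q_7 = 11*83 + 23 = 936.
  i=8: a_8=3, p_8 = 3*43259 + 3836 = 133613, q_8 = 3*936 + 83 = 2891.
  i=9: a_9=1, p_9 = 1*133613 + 43259 = 176872, q_9 = 1*2891 + 936 = 3827.
  i=10: a_10=1, p_10 = 1*176872 + 133613 = 310485, q_10 = 1*3827 + 2891 = 6718.
  i=11: a_11=1, p_11 = 1*310485 + 176872 = 487357, q_11 = 1*6718 + 3827 = 10545.
  i=12: a_12=1, p_12 = 1*487357 + 310485 = 797842, q_12 = 1*10545 + 6718 = 17263.
  i=13: a_13=4, p_13 = 4*797842 + 487357 = 3678725, q_13 = 4*17263 + 10545 = 79597.
Check: 3678725^2 - 2136*79597^2 = 13533017625625 - 13533017625624 = 1, so (x, y) = (3678725, 79597) solves the equation, and by the theorem it is the least positive solution.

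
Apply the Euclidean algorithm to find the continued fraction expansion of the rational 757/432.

Run the Euclidean algorithm on 757 and 432; the successive quotients are the partial quotients a_0, a_1, ... (each step inverts the fractional part left over by the previous one):
  757 = 1*432 + 325, so a_0 = 1.
  432 = 1*325 + 107, so a_1 = 1.
  325 = 3*107 + 4, so a_2 = 3.
  107 = 26*4 + 3, so a_3 = 26.
  4 = 1*3 + 1, so a_4 = 1.
  3 = 3*1 + 0, so a_5 = 3.
The remainder reaches 0 after 6 divisions, so the expansion has 6 partial quotients, read off in order.

[1; 1, 3, 26, 1, 3]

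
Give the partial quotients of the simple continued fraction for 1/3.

Run the Euclidean algorithm on 1 and 3; the successive quotients are the partial quotients a_0, a_1, ... (each step inverts the fractional part left over by the previous one):
  1 = 0*3 + 1, so a_0 = 0.
  3 = 3*1 + 0, so a_1 = 3.
The remainder reaches 0 after 2 divisions, so the expansion has 2 partial quotients, read off in order.

[0; 3]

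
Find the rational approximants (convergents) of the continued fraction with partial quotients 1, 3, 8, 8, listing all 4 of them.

Using the convergent recurrence p_i = a_i*p_{i-1} + p_{i-2}, q_i = a_i*q_{i-1} + q_{i-2} with p_{-2}=0, p_{-1}=1, q_{-2}=1, q_{-1}=0:
  i=0: a_0=1, p_0 = 1*1 + 0 = 1, q_0 = 1*0 + 1 = 1.
  i=1: a_1=3, p_1 = 3*1 + 1 = 4, q_1 = 3*1 + 0 = 3.
  i=2: a_2=8, p_2 = 8*4 + 1 = 33, q_2 = 8*3 + 1 = 25.
  i=3: a_3=8, p_3 = 8*33 + 4 = 268, q_3 = 8*25 + 3 = 203.

1/1, 4/3, 33/25, 268/203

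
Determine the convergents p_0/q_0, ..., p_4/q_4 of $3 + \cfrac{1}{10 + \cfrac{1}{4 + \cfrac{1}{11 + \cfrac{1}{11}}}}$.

3/1, 31/10, 127/41, 1428/461, 15835/5112

Using the convergent recurrence p_i = a_i*p_{i-1} + p_{i-2}, q_i = a_i*q_{i-1} + q_{i-2} with p_{-2}=0, p_{-1}=1, q_{-2}=1, q_{-1}=0:
  i=0: a_0=3, p_0 = 3*1 + 0 = 3, q_0 = 3*0 + 1 = 1.
  i=1: a_1=10, p_1 = 10*3 + 1 = 31, q_1 = 10*1 + 0 = 10.
  i=2: a_2=4, p_2 = 4*31 + 3 = 127, q_2 = 4*10 + 1 = 41.
  i=3: a_3=11, p_3 = 11*127 + 31 = 1428, q_3 = 11*41 + 10 = 461.
  i=4: a_4=11, p_4 = 11*1428 + 127 = 15835, q_4 = 11*461 + 41 = 5112.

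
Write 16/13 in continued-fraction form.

Run the Euclidean algorithm on 16 and 13; the successive quotients are the partial quotients a_0, a_1, ... (each step inverts the fractional part left over by the previous one):
  16 = 1*13 + 3, so a_0 = 1.
  13 = 4*3 + 1, so a_1 = 4.
  3 = 3*1 + 0, so a_2 = 3.
The remainder reaches 0 after 3 divisions, so the expansion has 3 partial quotients, read off in order.

[1; 4, 3]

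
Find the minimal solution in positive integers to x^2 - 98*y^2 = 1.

First expand sqrt(98) as a continued fraction. With x_i = (sqrt(98) + m_i)/d_i and (m_0, d_0) = (0, 1): a_0 = floor(sqrt(98)) = 9, since 9^2 = 81 <= 98 < 100 = 10^2.
Iterate m_{i+1} = d_i*a_i - m_i, d_{i+1} = (98 - m_{i+1}^2)/d_i, a_{i+1} = floor((a_0 + m_{i+1})/d_{i+1}):
  m_1 = 1*9 - 0 = 9, d_1 = (98 - 9^2)/1 = 17/1 = 17, a_1 = floor((9 + 9)/17) = 1.
  m_2 = 17*1 - 9 = 8, d_2 = (98 - 8^2)/17 = 34/17 = 2, a_2 = floor((9 + 8)/2) = 8.
  m_3 = 2*8 - 8 = 8, d_3 = (98 - 8^2)/2 = 34/2 = 17, a_3 = floor((9 + 8)/17) = 1.
  m_4 = 17*1 - 8 = 9, d_4 = (98 - 9^2)/17 = 17/17 = 1, a_4 = floor((9 + 9)/1) = 18.
  m_5 = 1*18 - 9 = 9, d_5 = (98 - 9^2)/1 = 17/1 = 17: (m_5, d_5) = (m_1, d_1) = (9, 17), so from here the quotients repeat a_1, ..., a_4; the period length is 4.
So sqrt(98) = [9; (1, 8, 1, 18)] with period length k = 4.
k is even, so the fundamental solution of x^2 - 98y^2 = 1 is (p_{k-1}, q_{k-1}) = (p_3, q_3); compute convergents through index 3.
Convergents (p_i = a_i*p_{i-1} + p_{i-2}, q_i = a_i*q_{i-1} + q_{i-2} with p_{-2}=0, p_{-1}=1, q_{-2}=1, q_{-1}=0):
  i=0: a_0=9, p_0 = 9*1 + 0 = 9, q_0 = 9*0 + 1 = 1.
  i=1: a_1=1, p_1 = 1*9 + 1 = 10, q_1 = 1*1 + 0 = 1.
  i=2: a_2=8, p_2 = 8*10 + 9 = 89, q_2 = 8*1 + 1 = 9.
  i=3: a_3=1, p_3 = 1*89 + 10 = 99, q_3 = 1*9 + 1 = 10.
Check: 99^2 - 98*10^2 = 9801 - 9800 = 1, so (x, y) = (99, 10) solves the equation, and by the theorem it is the least positive solution.

(x, y) = (99, 10)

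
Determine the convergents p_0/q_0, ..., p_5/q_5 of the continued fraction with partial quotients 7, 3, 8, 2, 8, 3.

7/1, 22/3, 183/25, 388/53, 3287/449, 10249/1400

Using the convergent recurrence p_i = a_i*p_{i-1} + p_{i-2}, q_i = a_i*q_{i-1} + q_{i-2} with p_{-2}=0, p_{-1}=1, q_{-2}=1, q_{-1}=0:
  i=0: a_0=7, p_0 = 7*1 + 0 = 7, q_0 = 7*0 + 1 = 1.
  i=1: a_1=3, p_1 = 3*7 + 1 = 22, q_1 = 3*1 + 0 = 3.
  i=2: a_2=8, p_2 = 8*22 + 7 = 183, q_2 = 8*3 + 1 = 25.
  i=3: a_3=2, p_3 = 2*183 + 22 = 388, q_3 = 2*25 + 3 = 53.
  i=4: a_4=8, p_4 = 8*388 + 183 = 3287, q_4 = 8*53 + 25 = 449.
  i=5: a_5=3, p_5 = 3*3287 + 388 = 10249, q_5 = 3*449 + 53 = 1400.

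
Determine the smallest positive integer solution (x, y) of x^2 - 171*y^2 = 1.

First expand sqrt(171) as a continued fraction. With x_i = (sqrt(171) + m_i)/d_i and (m_0, d_0) = (0, 1): a_0 = floor(sqrt(171)) = 13, since 13^2 = 169 <= 171 < 196 = 14^2.
Iterate m_{i+1} = d_i*a_i - m_i, d_{i+1} = (171 - m_{i+1}^2)/d_i, a_{i+1} = floor((a_0 + m_{i+1})/d_{i+1}):
  m_1 = 1*13 - 0 = 13, d_1 = (171 - 13^2)/1 = 2/1 = 2, a_1 = floor((13 + 13)/2) = 13.
  m_2 = 2*13 - 13 = 13, d_2 = (171 - 13^2)/2 = 2/2 = 1, a_2 = floor((13 + 13)/1) = 26.
  m_3 = 1*26 - 13 = 13, d_3 = (171 - 13^2)/1 = 2/1 = 2: (m_3, d_3) = (m_1, d_1) = (13, 2), so from here the quotients repeat a_1, a_2; the period length is 2.
So sqrt(171) = [13; (13, 26)] with period length k = 2.
k is even, so the fundamental solution of x^2 - 171y^2 = 1 is (p_{k-1}, q_{k-1}) = (p_1, q_1); compute convergents through index 1.
Convergents (p_i = a_i*p_{i-1} + p_{i-2}, q_i = a_i*q_{i-1} + q_{i-2} with p_{-2}=0, p_{-1}=1, q_{-2}=1, q_{-1}=0):
  i=0: a_0=13, p_0 = 13*1 + 0 = 13, q_0 = 13*0 + 1 = 1.
  i=1: a_1=13, p_1 = 13*13 + 1 = 170, q_1 = 13*1 + 0 = 13.
Check: 170^2 - 171*13^2 = 28900 - 28899 = 1, so (x, y) = (170, 13) solves the equation, and by the theorem it is the least positive solution.

(x, y) = (170, 13)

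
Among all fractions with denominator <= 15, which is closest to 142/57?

5/2

Expand x = 142/57 as a continued fraction with the Euclidean algorithm:
  142 = 2*57 + 28, so a_0 = 2.
  57 = 2*28 + 1, so a_1 = 2.
  28 = 28*1 + 0, so a_2 = 28.
so x = [2; 2, 28].
Convergents (p_i = a_i*p_{i-1} + p_{i-2}, q_i = a_i*q_{i-1} + q_{i-2} with p_{-2}=0, p_{-1}=1, q_{-2}=1, q_{-1}=0), until the denominator exceeds 15:
  i=0: a_0=2, p_0 = 2*1 + 0 = 2, q_0 = 2*0 + 1 = 1.
  i=1: a_1=2, p_1 = 2*2 + 1 = 5, q_1 = 2*1 + 0 = 2.
  i=2: a_2=28, p_2 = 28*5 + 2 = 142, q_2 = 28*2 + 1 = 57.
q_2 = 57 > 15, so the last convergent with denominator <= 15 is p_1/q_1 = 5/2.
The closest fraction with denominator <= 15 is either p_1/q_1 or the intermediate fraction (k*p_1 + p_0)/(k*q_1 + q_0) with the largest k >= 1 whose denominator stays <= 15; these approach x as k grows, and every other convergent or intermediate fraction in range is farther away.
Largest k: floor((15 - q_0)/q_1) = floor((15 - 1)/2) = 7.
That gives (7*5 + 2)/(7*2 + 1) = 37/15.
Compare the errors: |x - 5/2| = |142*2 - 5*57|/(57*2) = 1/114, and |x - 37/15| = |142*15 - 37*57|/(57*15) = 21/855.
Cross-multiplying, 1*855 = 855 < 2394 = 21*114, so 1/114 is smaller: the convergent 5/2 is closer to x than 37/15.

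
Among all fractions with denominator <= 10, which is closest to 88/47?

Expand x = 88/47 as a continued fraction with the Euclidean algorithm:
  88 = 1*47 + 41, so a_0 = 1.
  47 = 1*41 + 6, so a_1 = 1.
  41 = 6*6 + 5, so a_2 = 6.
  6 = 1*5 + 1, so a_3 = 1.
  5 = 5*1 + 0, so a_4 = 5.
so x = [1; 1, 6, 1, 5].
Convergents (p_i = a_i*p_{i-1} + p_{i-2}, q_i = a_i*q_{i-1} + q_{i-2} with p_{-2}=0, p_{-1}=1, q_{-2}=1, q_{-1}=0), until the denominator exceeds 10:
  i=0: a_0=1, p_0 = 1*1 + 0 = 1, q_0 = 1*0 + 1 = 1.
  i=1: a_1=1, p_1 = 1*1 + 1 = 2, q_1 = 1*1 + 0 = 1.
  i=2: a_2=6, p_2 = 6*2 + 1 = 13, q_2 = 6*1 + 1 = 7.
  i=3: a_3=1, p_3 = 1*13 + 2 = 15, q_3 = 1*7 + 1 = 8.
  i=4: a_4=5, p_4 = 5*15 + 13 = 88, q_4 = 5*8 + 7 = 47.
q_4 = 47 > 10, so the last convergent with denominator <= 10 is p_3/q_3 = 15/8.
The closest fraction with denominator <= 10 is either p_3/q_3 or the intermediate fraction (k*p_3 + p_2)/(k*q_3 + q_2) with the largest k >= 1 whose denominator stays <= 10; these approach x as k grows, and every other convergent or intermediate fraction in range is farther away.
Largest k: floor((10 - q_2)/q_3) = floor((10 - 7)/8) = 0.
Since k = 0, no intermediate fraction beyond p_3/q_3 has denominator <= 10, so the convergent 15/8 is the closest (its error is |88*8 - 15*47|/(47*8) = 1/376).

15/8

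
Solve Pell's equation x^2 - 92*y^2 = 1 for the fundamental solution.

(x, y) = (1151, 120)

First expand sqrt(92) as a continued fraction. With x_i = (sqrt(92) + m_i)/d_i and (m_0, d_0) = (0, 1): a_0 = floor(sqrt(92)) = 9, since 9^2 = 81 <= 92 < 100 = 10^2.
Iterate m_{i+1} = d_i*a_i - m_i, d_{i+1} = (92 - m_{i+1}^2)/d_i, a_{i+1} = floor((a_0 + m_{i+1})/d_{i+1}):
  m_1 = 1*9 - 0 = 9, d_1 = (92 - 9^2)/1 = 11/1 = 11, a_1 = floor((9 + 9)/11) = 1.
  m_2 = 11*1 - 9 = 2, d_2 = (92 - 2^2)/11 = 88/11 = 8, a_2 = floor((9 + 2)/8) = 1.
  m_3 = 8*1 - 2 = 6, d_3 = (92 - 6^2)/8 = 56/8 = 7, a_3 = floor((9 + 6)/7) = 2.
  m_4 = 7*2 - 6 = 8, d_4 = (92 - 8^2)/7 = 28/7 = 4, a_4 = floor((9 + 8)/4) = 4.
  m_5 = 4*4 - 8 = 8, d_5 = (92 - 8^2)/4 = 28/4 = 7, a_5 = floor((9 + 8)/7) = 2.
  m_6 = 7*2 - 8 = 6, d_6 = (92 - 6^2)/7 = 56/7 = 8, a_6 = floor((9 + 6)/8) = 1.
  m_7 = 8*1 - 6 = 2, d_7 = (92 - 2^2)/8 = 88/8 = 11, a_7 = floor((9 + 2)/11) = 1.
  m_8 = 11*1 - 2 = 9, d_8 = (92 - 9^2)/11 = 11/11 = 1, a_8 = floor((9 + 9)/1) = 18.
  m_9 = 1*18 - 9 = 9, d_9 = (92 - 9^2)/1 = 11/1 = 11: (m_9, d_9) = (m_1, d_1) = (9, 11), so from here the quotients repeat a_1, ..., a_8; the period length is 8.
So sqrt(92) = [9; (1, 1, 2, 4, 2, 1, 1, 18)] with period length k = 8.
k is even, so the fundamental solution of x^2 - 92y^2 = 1 is (p_{k-1}, q_{k-1}) = (p_7, q_7); compute convergents through index 7.
Convergents (p_i = a_i*p_{i-1} + p_{i-2}, q_i = a_i*q_{i-1} + q_{i-2} with p_{-2}=0, p_{-1}=1, q_{-2}=1, q_{-1}=0):
  i=0: a_0=9, p_0 = 9*1 + 0 = 9, q_0 = 9*0 + 1 = 1.
  i=1: a_1=1, p_1 = 1*9 + 1 = 10, q_1 = 1*1 + 0 = 1.
  i=2: a_2=1, p_2 = 1*10 + 9 = 19, q_2 = 1*1 + 1 = 2.
  i=3: a_3=2, p_3 = 2*19 + 10 = 48, q_3 = 2*2 + 1 = 5.
  i=4: a_4=4, p_4 = 4*48 + 19 = 211, q_4 = 4*5 + 2 = 22.
  i=5: a_5=2, p_5 = 2*211 + 48 = 470, q_5 = 2*22 + 5 = 49.
  i=6: a_6=1, p_6 = 1*470 + 211 = 681, q_6 = 1*49 + 22 = 71.
  i=7: a_7=1, p_7 = 1*681 + 470 = 1151, q_7 = 1*71 + 49 = 120.
Check: 1151^2 - 92*120^2 = 1324801 - 1324800 = 1, so (x, y) = (1151, 120) solves the equation, and by the theorem it is the least positive solution.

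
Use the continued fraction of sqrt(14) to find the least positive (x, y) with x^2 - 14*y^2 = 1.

First expand sqrt(14) as a continued fraction. With x_i = (sqrt(14) + m_i)/d_i and (m_0, d_0) = (0, 1): a_0 = floor(sqrt(14)) = 3, since 3^2 = 9 <= 14 < 16 = 4^2.
Iterate m_{i+1} = d_i*a_i - m_i, d_{i+1} = (14 - m_{i+1}^2)/d_i, a_{i+1} = floor((a_0 + m_{i+1})/d_{i+1}):
  m_1 = 1*3 - 0 = 3, d_1 = (14 - 3^2)/1 = 5/1 = 5, a_1 = floor((3 + 3)/5) = 1.
  m_2 = 5*1 - 3 = 2, d_2 = (14 - 2^2)/5 = 10/5 = 2, a_2 = floor((3 + 2)/2) = 2.
  m_3 = 2*2 - 2 = 2, d_3 = (14 - 2^2)/2 = 10/2 = 5, a_3 = floor((3 + 2)/5) = 1.
  m_4 = 5*1 - 2 = 3, d_4 = (14 - 3^2)/5 = 5/5 = 1, a_4 = floor((3 + 3)/1) = 6.
  m_5 = 1*6 - 3 = 3, d_5 = (14 - 3^2)/1 = 5/1 = 5: (m_5, d_5) = (m_1, d_1) = (3, 5), so from here the quotients repeat a_1, ..., a_4; the period length is 4.
So sqrt(14) = [3; (1, 2, 1, 6)] with period length k = 4.
k is even, so the fundamental solution of x^2 - 14y^2 = 1 is (p_{k-1}, q_{k-1}) = (p_3, q_3); compute convergents through index 3.
Convergents (p_i = a_i*p_{i-1} + p_{i-2}, q_i = a_i*q_{i-1} + q_{i-2} with p_{-2}=0, p_{-1}=1, q_{-2}=1, q_{-1}=0):
  i=0: a_0=3, p_0 = 3*1 + 0 = 3, q_0 = 3*0 + 1 = 1.
  i=1: a_1=1, p_1 = 1*3 + 1 = 4, q_1 = 1*1 + 0 = 1.
  i=2: a_2=2, p_2 = 2*4 + 3 = 11, q_2 = 2*1 + 1 = 3.
  i=3: a_3=1, p_3 = 1*11 + 4 = 15, q_3 = 1*3 + 1 = 4.
Check: 15^2 - 14*4^2 = 225 - 224 = 1, so (x, y) = (15, 4) solves the equation, and by the theorem it is the least positive solution.

(x, y) = (15, 4)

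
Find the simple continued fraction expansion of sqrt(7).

Write x_i = (sqrt(7) + m_i)/d_i with (m_0, d_0) = (0, 1). a_0 = floor(sqrt(7)) = 2, since 2^2 = 4 <= 7 < 9 = 3^2.
Iterate m_{i+1} = d_i*a_i - m_i, d_{i+1} = (7 - m_{i+1}^2)/d_i, a_{i+1} = floor((a_0 + m_{i+1})/d_{i+1}):
  m_1 = 1*2 - 0 = 2, d_1 = (7 - 2^2)/1 = 3/1 = 3, a_1 = floor((2 + 2)/3) = 1.
  m_2 = 3*1 - 2 = 1, d_2 = (7 - 1^2)/3 = 6/3 = 2, a_2 = floor((2 + 1)/2) = 1.
  m_3 = 2*1 - 1 = 1, d_3 = (7 - 1^2)/2 = 6/2 = 3, a_3 = floor((2 + 1)/3) = 1.
  m_4 = 3*1 - 1 = 2, d_4 = (7 - 2^2)/3 = 3/3 = 1, a_4 = floor((2 + 2)/1) = 4.
  m_5 = 1*4 - 2 = 2, d_5 = (7 - 2^2)/1 = 3/1 = 3: (m_5, d_5) = (m_1, d_1) = (2, 3), so from here the quotients repeat a_1, ..., a_4; the period length is 4.
Hence the expansion of sqrt(7) is a_0 = 2 followed by the repeating block 1, 1, 1, 4 (period 4).

[2; (1, 1, 1, 4)]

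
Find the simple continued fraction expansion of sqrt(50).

Write x_i = (sqrt(50) + m_i)/d_i with (m_0, d_0) = (0, 1). a_0 = floor(sqrt(50)) = 7, since 7^2 = 49 <= 50 < 64 = 8^2.
Iterate m_{i+1} = d_i*a_i - m_i, d_{i+1} = (50 - m_{i+1}^2)/d_i, a_{i+1} = floor((a_0 + m_{i+1})/d_{i+1}):
  m_1 = 1*7 - 0 = 7, d_1 = (50 - 7^2)/1 = 1/1 = 1, a_1 = floor((7 + 7)/1) = 14.
  m_2 = 1*14 - 7 = 7, d_2 = (50 - 7^2)/1 = 1/1 = 1: (m_2, d_2) = (m_1, d_1) = (7, 1), so from here the quotient a_1 repeats; the period length is 1.
Hence the expansion of sqrt(50) is a_0 = 7 followed by the repeating block 14 (period 1).

[7; (14)]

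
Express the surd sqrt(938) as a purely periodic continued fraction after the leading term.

Write x_i = (sqrt(938) + m_i)/d_i with (m_0, d_0) = (0, 1). a_0 = floor(sqrt(938)) = 30, since 30^2 = 900 <= 938 < 961 = 31^2.
Iterate m_{i+1} = d_i*a_i - m_i, d_{i+1} = (938 - m_{i+1}^2)/d_i, a_{i+1} = floor((a_0 + m_{i+1})/d_{i+1}):
  m_1 = 1*30 - 0 = 30, d_1 = (938 - 30^2)/1 = 38/1 = 38, a_1 = floor((30 + 30)/38) = 1.
  m_2 = 38*1 - 30 = 8, d_2 = (938 - 8^2)/38 = 874/38 = 23, a_2 = floor((30 + 8)/23) = 1.
  m_3 = 23*1 - 8 = 15, d_3 = (938 - 15^2)/23 = 713/23 = 31, a_3 = floor((30 + 15)/31) = 1.
  m_4 = 31*1 - 15 = 16, d_4 = (938 - 16^2)/31 = 682/31 = 22, a_4 = floor((30 + 16)/22) = 2.
  m_5 = 22*2 - 16 = 28, d_5 = (938 - 28^2)/22 = 154/22 = 7, a_5 = floor((30 + 28)/7) = 8.
  m_6 = 7*8 - 28 = 28, d_6 = (938 - 28^2)/7 = 154/7 = 22, a_6 = floor((30 + 28)/22) = 2.
  m_7 = 22*2 - 28 = 16, d_7 = (938 - 16^2)/22 = 682/22 = 31, a_7 = floor((30 + 16)/31) = 1.
  m_8 = 31*1 - 16 = 15, d_8 = (938 - 15^2)/31 = 713/31 = 23, a_8 = floor((30 + 15)/23) = 1.
  m_9 = 23*1 - 15 = 8, d_9 = (938 - 8^2)/23 = 874/23 = 38, a_9 = floor((30 + 8)/38) = 1.
  m_10 = 38*1 - 8 = 30, d_10 = (938 - 30^2)/38 = 38/38 = 1, a_10 = floor((30 + 30)/1) = 60.
  m_11 = 1*60 - 30 = 30, d_11 = (938 - 30^2)/1 = 38/1 = 38: (m_11, d_11) = (m_1, d_1) = (30, 38), so from here the quotients repeat a_1, ..., a_10; the period length is 10.
Hence the expansion of sqrt(938) is a_0 = 30 followed by the repeating block 1, 1, 1, 2, 8, 2, 1, 1, 1, 60 (period 10).

[30; (1, 1, 1, 2, 8, 2, 1, 1, 1, 60)]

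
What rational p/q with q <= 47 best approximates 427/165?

44/17

Expand x = 427/165 as a continued fraction with the Euclidean algorithm:
  427 = 2*165 + 97, so a_0 = 2.
  165 = 1*97 + 68, so a_1 = 1.
  97 = 1*68 + 29, so a_2 = 1.
  68 = 2*29 + 10, so a_3 = 2.
  29 = 2*10 + 9, so a_4 = 2.
  10 = 1*9 + 1, so a_5 = 1.
  9 = 9*1 + 0, so a_6 = 9.
so x = [2; 1, 1, 2, 2, 1, 9].
Convergents (p_i = a_i*p_{i-1} + p_{i-2}, q_i = a_i*q_{i-1} + q_{i-2} with p_{-2}=0, p_{-1}=1, q_{-2}=1, q_{-1}=0), until the denominator exceeds 47:
  i=0: a_0=2, p_0 = 2*1 + 0 = 2, q_0 = 2*0 + 1 = 1.
  i=1: a_1=1, p_1 = 1*2 + 1 = 3, q_1 = 1*1 + 0 = 1.
  i=2: a_2=1, p_2 = 1*3 + 2 = 5, q_2 = 1*1 + 1 = 2.
  i=3: a_3=2, p_3 = 2*5 + 3 = 13, q_3 = 2*2 + 1 = 5.
  i=4: a_4=2, p_4 = 2*13 + 5 = 31, q_4 = 2*5 + 2 = 12.
  i=5: a_5=1, p_5 = 1*31 + 13 = 44, q_5 = 1*12 + 5 = 17.
  i=6: a_6=9, p_6 = 9*44 + 31 = 427, q_6 = 9*17 + 12 = 165.
q_6 = 165 > 47, so the last convergent with denominator <= 47 is p_5/q_5 = 44/17.
The closest fraction with denominator <= 47 is either p_5/q_5 or the intermediate fraction (k*p_5 + p_4)/(k*q_5 + q_4) with the largest k >= 1 whose denominator stays <= 47; these approach x as k grows, and every other convergent or intermediate fraction in range is farther away.
Largest k: floor((47 - q_4)/q_5) = floor((47 - 12)/17) = 2.
That gives (2*44 + 31)/(2*17 + 12) = 119/46.
Compare the errors: |x - 44/17| = |427*17 - 44*165|/(165*17) = 1/2805, and |x - 119/46| = |427*46 - 119*165|/(165*46) = 7/7590.
Cross-multiplying, 1*7590 = 7590 < 19635 = 7*2805, so 1/2805 is smaller: the convergent 44/17 is closer to x than 119/46.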